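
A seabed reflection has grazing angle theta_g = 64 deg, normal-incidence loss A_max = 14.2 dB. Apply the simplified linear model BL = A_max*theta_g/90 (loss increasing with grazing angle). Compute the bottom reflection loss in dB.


BL = A_max * theta_g / 90 = 14.2 * 64 / 90 = 10.1

10.1 dB


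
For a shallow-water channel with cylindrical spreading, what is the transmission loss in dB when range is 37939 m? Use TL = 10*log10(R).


TL = 10*log10(37939) = 45.79

45.79 dB


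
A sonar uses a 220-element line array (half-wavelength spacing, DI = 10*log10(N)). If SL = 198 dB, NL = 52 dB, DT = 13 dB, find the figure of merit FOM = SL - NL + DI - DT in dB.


Step 1: DI = 10*log10(220) = 23.42 dB
Step 2: FOM = SL - NL + DI - DT = 198 - 52 + 23.42 - 13 = 156.42

156.42 dB


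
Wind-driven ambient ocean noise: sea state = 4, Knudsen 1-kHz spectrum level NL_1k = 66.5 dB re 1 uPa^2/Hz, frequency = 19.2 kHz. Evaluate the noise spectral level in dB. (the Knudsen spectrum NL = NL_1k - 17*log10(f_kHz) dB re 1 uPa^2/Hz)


NL = NL_1k - 17*log10(f_kHz) = 66.5 - 17*log10(19.2) = 66.5 - (21.82) = 44.68

44.68 dB


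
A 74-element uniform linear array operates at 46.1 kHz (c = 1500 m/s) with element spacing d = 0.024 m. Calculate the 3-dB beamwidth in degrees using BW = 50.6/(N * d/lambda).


0.93 deg


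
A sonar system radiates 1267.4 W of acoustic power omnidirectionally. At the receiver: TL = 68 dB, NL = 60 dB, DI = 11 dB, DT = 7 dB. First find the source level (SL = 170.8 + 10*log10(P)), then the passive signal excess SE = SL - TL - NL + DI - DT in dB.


Step 1: SL = 170.8 + 10*log10(1267.4) = 201.83 dB
Step 2: SE = SL - TL - NL + DI - DT = 201.83 - 68 - 60 + 11 - 7 = 77.83

77.83 dB


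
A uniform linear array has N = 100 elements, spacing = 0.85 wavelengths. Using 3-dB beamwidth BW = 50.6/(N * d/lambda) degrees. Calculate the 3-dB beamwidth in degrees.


0.6 deg


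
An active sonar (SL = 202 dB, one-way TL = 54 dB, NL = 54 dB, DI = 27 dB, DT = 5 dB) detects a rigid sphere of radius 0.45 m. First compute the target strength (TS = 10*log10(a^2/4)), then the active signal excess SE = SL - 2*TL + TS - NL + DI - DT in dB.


Step 1: TS = 10*log10(0.45^2/4) = -12.96 dB
Step 2: SE = SL - 2*TL + TS - NL + DI - DT = 202 - 2*54 + (-12.96) - 54 + 27 - 5 = 49.04

49.04 dB


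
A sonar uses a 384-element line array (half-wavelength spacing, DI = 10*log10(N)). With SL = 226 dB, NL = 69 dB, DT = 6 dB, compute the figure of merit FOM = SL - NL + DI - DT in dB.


Step 1: DI = 10*log10(384) = 25.84 dB
Step 2: FOM = SL - NL + DI - DT = 226 - 69 + 25.84 - 6 = 176.84

176.84 dB


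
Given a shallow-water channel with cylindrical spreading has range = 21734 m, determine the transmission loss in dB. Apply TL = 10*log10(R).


TL = 10*log10(21734) = 43.37

43.37 dB


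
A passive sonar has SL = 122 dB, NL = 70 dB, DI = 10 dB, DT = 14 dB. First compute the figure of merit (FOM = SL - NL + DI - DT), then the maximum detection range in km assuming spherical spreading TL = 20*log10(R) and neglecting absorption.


Step 1: FOM = SL - NL + DI - DT = 122 - 70 + 10 - 14 = 48 dB
Step 2: at max range FOM = TL = 20*log10(R), so R = 10^(48/20) = 251.19 m = 0.25 km

0.25 km


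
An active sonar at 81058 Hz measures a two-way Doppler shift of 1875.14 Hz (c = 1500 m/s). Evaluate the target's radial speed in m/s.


From fd = 2*f*v/c, v = c*fd/(2*f) = 1500 * 1875.14 / (2*81058) = 17.35

17.35 m/s


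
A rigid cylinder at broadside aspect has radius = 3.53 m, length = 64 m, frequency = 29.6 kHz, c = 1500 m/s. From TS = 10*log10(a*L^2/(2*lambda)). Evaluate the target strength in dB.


lambda = 1500/29600 = 0.05068 m
TS = 10*log10(3.53*64^2/(2*0.05068)) = 51.54

51.54 dB


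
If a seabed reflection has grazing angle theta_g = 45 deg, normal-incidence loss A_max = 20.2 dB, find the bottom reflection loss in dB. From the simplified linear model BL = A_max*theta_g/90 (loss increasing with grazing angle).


BL = A_max * theta_g / 90 = 20.2 * 45 / 90 = 10.1

10.1 dB


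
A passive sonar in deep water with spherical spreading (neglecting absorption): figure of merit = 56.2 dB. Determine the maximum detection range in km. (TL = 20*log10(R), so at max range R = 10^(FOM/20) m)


At max range FOM = TL, so 20*log10(R) = 56.2
R = 10^(56.2/20) = 645.65 m = 0.65 km

0.65 km


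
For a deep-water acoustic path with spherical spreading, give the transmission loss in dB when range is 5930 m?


75.46 dB


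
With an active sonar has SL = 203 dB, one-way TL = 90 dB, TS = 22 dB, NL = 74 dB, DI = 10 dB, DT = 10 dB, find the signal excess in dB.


-29 dB


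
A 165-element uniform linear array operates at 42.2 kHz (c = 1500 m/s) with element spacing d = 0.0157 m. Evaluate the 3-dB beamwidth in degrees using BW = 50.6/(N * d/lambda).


Step 1: lambda = 1500/42200 = 0.03555 m
Step 2: d/lambda = 0.0157/0.03555 = 0.4416
Step 3: BW = 50.6/(N * d/lambda) = 50.6/(165 * 0.4416) = 0.69

0.69 deg


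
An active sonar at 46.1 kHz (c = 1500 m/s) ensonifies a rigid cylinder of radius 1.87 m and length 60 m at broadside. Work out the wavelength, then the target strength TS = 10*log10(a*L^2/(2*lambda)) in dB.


Step 1: lambda = c/f = 1500/46100 = 0.03254 m
Step 2: TS = 10*log10(a*L^2/(2*lambda)) = 10*log10(1.87*60^2/(2*0.03254)) = 50.15

50.15 dB


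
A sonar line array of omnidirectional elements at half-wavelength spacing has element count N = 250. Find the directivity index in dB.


DI = 10*log10(250) = 23.98

23.98 dB


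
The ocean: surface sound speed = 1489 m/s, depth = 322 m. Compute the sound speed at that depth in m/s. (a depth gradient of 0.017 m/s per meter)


c = 1489 + 0.017 * 322 = 1494.474

1494.474 m/s


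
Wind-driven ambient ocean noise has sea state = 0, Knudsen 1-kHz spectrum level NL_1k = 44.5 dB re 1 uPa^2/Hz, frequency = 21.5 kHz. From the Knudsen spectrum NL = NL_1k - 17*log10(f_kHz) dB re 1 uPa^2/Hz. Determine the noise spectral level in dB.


NL = NL_1k - 17*log10(f_kHz) = 44.5 - 17*log10(21.5) = 44.5 - (22.65) = 21.85

21.85 dB


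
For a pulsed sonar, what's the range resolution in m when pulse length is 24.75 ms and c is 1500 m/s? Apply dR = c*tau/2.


dR = c*tau/2 = 1500 * 24.75e-3 / 2 = 18.5625

18.5625 m


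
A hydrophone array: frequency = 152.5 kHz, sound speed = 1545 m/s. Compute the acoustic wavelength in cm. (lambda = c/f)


lambda = c/f = 1545 / 152500 = 0.0101 m = 1.01 cm

1.01 cm


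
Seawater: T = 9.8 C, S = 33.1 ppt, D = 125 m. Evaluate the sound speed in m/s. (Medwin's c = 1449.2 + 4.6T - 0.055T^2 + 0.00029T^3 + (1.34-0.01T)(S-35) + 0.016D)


c = 1449.2 + 4.6*9.8 - 0.055*9.8^2 + 0.00029*9.8^3 + (1.34 - 0.01*9.8)*(33.1 - 35) + 0.016*125 = 1488.91

1488.91 m/s


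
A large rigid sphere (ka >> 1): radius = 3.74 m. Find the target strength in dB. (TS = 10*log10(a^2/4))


5.44 dB


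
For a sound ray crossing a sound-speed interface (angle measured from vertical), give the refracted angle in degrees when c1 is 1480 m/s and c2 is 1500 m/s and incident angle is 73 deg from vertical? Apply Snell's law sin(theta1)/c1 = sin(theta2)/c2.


75.75 deg


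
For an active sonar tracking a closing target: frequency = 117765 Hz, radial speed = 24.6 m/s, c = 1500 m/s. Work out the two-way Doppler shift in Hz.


fd = 2*f*v/c = 2 * 117765 * 24.6 / 1500 = 3862.69

3862.69 Hz


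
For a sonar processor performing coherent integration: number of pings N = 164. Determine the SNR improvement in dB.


22.15 dB


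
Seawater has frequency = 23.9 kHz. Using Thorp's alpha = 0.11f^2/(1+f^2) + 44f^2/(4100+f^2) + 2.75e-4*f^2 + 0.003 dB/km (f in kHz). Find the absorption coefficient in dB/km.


f^2 = 571.21
alpha = 0.11*571.21/(1+571.21) + 44*571.21/(4100+571.21) + 2.75e-4*571.21 + 0.003 = 5.65

5.65 dB/km


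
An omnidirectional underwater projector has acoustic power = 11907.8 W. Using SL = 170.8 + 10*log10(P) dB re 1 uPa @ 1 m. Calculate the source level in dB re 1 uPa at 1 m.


SL = 170.8 + 10*log10(11907.8) = 170.8 + 40.76 = 211.56

211.56 dB


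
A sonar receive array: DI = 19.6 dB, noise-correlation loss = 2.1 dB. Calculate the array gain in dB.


AG = DI - L_corr = 19.6 - 2.1 = 17.5

17.5 dB


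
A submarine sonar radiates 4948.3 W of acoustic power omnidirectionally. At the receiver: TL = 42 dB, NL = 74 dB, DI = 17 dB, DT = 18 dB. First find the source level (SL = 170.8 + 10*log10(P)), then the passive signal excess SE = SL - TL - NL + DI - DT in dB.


Step 1: SL = 170.8 + 10*log10(4948.3) = 207.74 dB
Step 2: SE = SL - TL - NL + DI - DT = 207.74 - 42 - 74 + 17 - 18 = 90.74

90.74 dB


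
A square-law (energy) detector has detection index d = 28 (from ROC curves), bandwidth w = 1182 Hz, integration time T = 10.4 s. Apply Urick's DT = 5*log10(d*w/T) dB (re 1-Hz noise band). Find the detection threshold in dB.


DT = 5*log10(d*w/T) = 5*log10(28 * 1182 / 10.4) = 5*log10(3182.31) = 17.51

17.51 dB


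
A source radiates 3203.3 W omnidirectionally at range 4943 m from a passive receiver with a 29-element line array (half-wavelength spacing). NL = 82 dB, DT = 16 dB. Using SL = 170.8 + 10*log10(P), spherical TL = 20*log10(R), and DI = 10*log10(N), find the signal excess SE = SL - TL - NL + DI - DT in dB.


Step 1: SL = 170.8 + 10*log10(3203.3) = 205.86 dB
Step 2: TL = 20*log10(4943) = 73.88 dB
Step 3: DI = 10*log10(29) = 14.62 dB
Step 4: SE = SL - TL - NL + DI - DT = 205.86 - 73.88 - 82 + 14.62 - 16 = 48.6

48.6 dB


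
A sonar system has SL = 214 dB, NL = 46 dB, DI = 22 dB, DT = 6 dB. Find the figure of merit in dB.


FOM = SL - NL + DI - DT = 214 - 46 + 22 - 6 = 184

184 dB


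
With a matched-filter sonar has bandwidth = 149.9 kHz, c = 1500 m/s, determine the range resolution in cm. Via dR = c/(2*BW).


0.5 cm


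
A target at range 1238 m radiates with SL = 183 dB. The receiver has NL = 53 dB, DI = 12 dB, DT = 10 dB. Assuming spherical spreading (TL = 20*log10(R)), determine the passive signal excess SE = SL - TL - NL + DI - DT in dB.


Step 1: TL = 20*log10(1238) = 61.85 dB
Step 2: SE = 183 - 61.85 - 53 + 12 - 10 = 70.15

70.15 dB


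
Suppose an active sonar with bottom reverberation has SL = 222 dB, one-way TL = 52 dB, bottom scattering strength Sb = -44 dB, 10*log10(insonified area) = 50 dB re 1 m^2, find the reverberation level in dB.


124 dB


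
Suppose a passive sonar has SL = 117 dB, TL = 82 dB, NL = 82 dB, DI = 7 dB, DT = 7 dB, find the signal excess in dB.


SE = SL - TL - NL + DI - DT = 117 - 82 - 82 + 7 - 7 = -47

-47 dB


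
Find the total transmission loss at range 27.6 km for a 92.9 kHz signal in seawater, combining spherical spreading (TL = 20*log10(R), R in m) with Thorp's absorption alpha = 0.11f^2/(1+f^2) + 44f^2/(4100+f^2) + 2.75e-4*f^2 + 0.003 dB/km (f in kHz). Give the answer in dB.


Step 1 (Thorp): alpha = 0.11*8630.41/(1+8630.41) + 44*8630.41/(4100+8630.41) + 2.75e-4*8630.41 + 0.003 = 32.3156 dB/km
Step 2: TL_spread = 20*log10(27600) = 88.82 dB
Step 3: TL_abs = alpha*R = 32.3156 * 27.6 = 891.91 dB
Step 4: TL_total = 88.82 + 891.91 = 980.73

980.73 dB


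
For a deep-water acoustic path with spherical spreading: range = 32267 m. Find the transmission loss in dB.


90.18 dB


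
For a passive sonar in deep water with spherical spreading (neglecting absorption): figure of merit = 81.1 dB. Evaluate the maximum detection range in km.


At max range FOM = TL, so 20*log10(R) = 81.1
R = 10^(81.1/20) = 11350.11 m = 11.35 km

11.35 km


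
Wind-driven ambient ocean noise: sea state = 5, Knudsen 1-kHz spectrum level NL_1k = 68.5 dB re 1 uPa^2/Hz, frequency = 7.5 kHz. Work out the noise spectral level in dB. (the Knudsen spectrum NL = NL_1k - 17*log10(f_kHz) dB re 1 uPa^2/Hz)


NL = NL_1k - 17*log10(f_kHz) = 68.5 - 17*log10(7.5) = 68.5 - (14.88) = 53.62

53.62 dB


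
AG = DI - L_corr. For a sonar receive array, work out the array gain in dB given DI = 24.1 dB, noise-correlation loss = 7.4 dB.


AG = DI - L_corr = 24.1 - 7.4 = 16.7

16.7 dB


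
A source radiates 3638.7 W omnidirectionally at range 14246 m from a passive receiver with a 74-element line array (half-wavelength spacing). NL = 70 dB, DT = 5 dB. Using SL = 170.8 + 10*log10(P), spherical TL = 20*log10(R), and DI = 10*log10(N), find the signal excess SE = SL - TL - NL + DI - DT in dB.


Step 1: SL = 170.8 + 10*log10(3638.7) = 206.41 dB
Step 2: TL = 20*log10(14246) = 83.07 dB
Step 3: DI = 10*log10(74) = 18.69 dB
Step 4: SE = SL - TL - NL + DI - DT = 206.41 - 83.07 - 70 + 18.69 - 5 = 67.03

67.03 dB


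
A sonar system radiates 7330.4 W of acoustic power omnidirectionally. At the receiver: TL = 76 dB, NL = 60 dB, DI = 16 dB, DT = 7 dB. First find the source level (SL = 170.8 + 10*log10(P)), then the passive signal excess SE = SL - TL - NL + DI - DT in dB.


Step 1: SL = 170.8 + 10*log10(7330.4) = 209.45 dB
Step 2: SE = SL - TL - NL + DI - DT = 209.45 - 76 - 60 + 16 - 7 = 82.45

82.45 dB


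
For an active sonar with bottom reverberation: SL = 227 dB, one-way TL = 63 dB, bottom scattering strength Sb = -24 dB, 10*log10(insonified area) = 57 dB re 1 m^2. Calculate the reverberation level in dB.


134 dB


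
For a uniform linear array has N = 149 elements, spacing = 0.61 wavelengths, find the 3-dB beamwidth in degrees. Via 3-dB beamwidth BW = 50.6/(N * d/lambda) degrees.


0.56 deg


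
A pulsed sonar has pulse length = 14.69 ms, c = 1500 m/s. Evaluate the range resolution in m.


dR = c*tau/2 = 1500 * 14.69e-3 / 2 = 11.0175

11.0175 m


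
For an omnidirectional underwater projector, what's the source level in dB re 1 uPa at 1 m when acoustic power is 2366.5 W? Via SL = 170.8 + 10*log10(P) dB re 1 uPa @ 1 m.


204.54 dB


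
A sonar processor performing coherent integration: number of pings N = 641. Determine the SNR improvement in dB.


Gain = 10*log10(641) = 28.07

28.07 dB


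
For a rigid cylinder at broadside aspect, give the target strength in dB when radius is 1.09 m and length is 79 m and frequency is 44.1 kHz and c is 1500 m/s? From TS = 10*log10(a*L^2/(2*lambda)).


lambda = 1500/44100 = 0.03401 m
TS = 10*log10(1.09*79^2/(2*0.03401)) = 50.0

50.0 dB


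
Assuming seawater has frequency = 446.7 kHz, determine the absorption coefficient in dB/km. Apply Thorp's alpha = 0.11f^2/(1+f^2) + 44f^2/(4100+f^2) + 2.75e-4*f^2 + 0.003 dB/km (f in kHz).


98.101 dB/km


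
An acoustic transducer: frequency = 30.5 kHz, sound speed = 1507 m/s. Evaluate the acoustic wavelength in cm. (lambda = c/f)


4.94 cm


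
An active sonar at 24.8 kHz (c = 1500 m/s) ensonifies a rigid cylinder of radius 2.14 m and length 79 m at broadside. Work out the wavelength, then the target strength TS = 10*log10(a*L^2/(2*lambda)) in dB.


Step 1: lambda = c/f = 1500/24800 = 0.06048 m
Step 2: TS = 10*log10(a*L^2/(2*lambda)) = 10*log10(2.14*79^2/(2*0.06048)) = 50.43

50.43 dB


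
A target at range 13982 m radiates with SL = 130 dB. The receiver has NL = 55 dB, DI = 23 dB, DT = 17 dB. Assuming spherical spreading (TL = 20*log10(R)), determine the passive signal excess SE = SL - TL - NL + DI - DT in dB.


Step 1: TL = 20*log10(13982) = 82.91 dB
Step 2: SE = 130 - 82.91 - 55 + 23 - 17 = -1.91

-1.91 dB


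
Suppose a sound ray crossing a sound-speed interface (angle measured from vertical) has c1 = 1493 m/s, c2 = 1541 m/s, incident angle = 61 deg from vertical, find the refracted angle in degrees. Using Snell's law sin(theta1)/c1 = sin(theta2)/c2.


64.52 deg


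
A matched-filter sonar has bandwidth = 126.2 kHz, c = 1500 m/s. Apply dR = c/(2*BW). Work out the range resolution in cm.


dR = c/(2*BW) = 1500 / (2 * 126.2e3) = 0.0059 m = 0.59 cm

0.59 cm


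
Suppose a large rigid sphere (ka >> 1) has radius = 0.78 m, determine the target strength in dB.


TS = 10*log10(0.78^2 / 4) = 10*log10(0.1521) = -8.18

-8.18 dB


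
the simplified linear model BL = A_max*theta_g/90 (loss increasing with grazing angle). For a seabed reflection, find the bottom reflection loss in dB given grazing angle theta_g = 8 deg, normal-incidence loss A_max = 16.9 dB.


BL = A_max * theta_g / 90 = 16.9 * 8 / 90 = 1.5

1.5 dB


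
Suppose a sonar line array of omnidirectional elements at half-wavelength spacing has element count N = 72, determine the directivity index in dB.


DI = 10*log10(72) = 18.57

18.57 dB


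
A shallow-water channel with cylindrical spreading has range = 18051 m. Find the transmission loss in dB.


TL = 10*log10(18051) = 42.57

42.57 dB


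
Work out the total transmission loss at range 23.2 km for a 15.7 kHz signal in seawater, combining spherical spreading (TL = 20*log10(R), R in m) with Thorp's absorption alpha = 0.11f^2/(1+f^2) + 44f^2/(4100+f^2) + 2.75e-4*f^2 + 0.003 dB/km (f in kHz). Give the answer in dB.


Step 1 (Thorp): alpha = 0.11*246.49/(1+246.49) + 44*246.49/(4100+246.49) + 2.75e-4*246.49 + 0.003 = 2.6756 dB/km
Step 2: TL_spread = 20*log10(23200) = 87.31 dB
Step 3: TL_abs = alpha*R = 2.6756 * 23.2 = 62.07 dB
Step 4: TL_total = 87.31 + 62.07 = 149.38

149.38 dB


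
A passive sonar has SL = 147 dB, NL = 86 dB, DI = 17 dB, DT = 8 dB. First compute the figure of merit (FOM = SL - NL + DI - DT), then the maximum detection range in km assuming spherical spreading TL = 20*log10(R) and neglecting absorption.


Step 1: FOM = SL - NL + DI - DT = 147 - 86 + 17 - 8 = 70 dB
Step 2: at max range FOM = TL = 20*log10(R), so R = 10^(70/20) = 3162.28 m = 3.16 km

3.16 km


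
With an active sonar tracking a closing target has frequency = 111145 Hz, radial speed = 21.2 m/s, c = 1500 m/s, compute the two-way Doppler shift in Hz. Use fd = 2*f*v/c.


fd = 2*f*v/c = 2 * 111145 * 21.2 / 1500 = 3141.7

3141.7 Hz


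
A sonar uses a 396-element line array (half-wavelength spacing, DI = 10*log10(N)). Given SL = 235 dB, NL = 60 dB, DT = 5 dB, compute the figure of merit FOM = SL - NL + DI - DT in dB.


195.98 dB


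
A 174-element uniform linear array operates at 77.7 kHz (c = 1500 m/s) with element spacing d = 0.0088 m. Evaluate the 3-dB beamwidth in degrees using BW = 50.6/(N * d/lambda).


0.64 deg


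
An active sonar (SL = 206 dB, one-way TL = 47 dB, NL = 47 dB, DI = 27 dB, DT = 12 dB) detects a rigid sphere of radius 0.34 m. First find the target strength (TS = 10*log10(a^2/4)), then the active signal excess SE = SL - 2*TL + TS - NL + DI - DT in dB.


Step 1: TS = 10*log10(0.34^2/4) = -15.39 dB
Step 2: SE = SL - 2*TL + TS - NL + DI - DT = 206 - 2*47 + (-15.39) - 47 + 27 - 12 = 64.61

64.61 dB


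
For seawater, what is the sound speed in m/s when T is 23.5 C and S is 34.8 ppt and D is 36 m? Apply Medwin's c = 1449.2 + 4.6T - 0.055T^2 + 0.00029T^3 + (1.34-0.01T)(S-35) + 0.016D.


c = 1449.2 + 4.6*23.5 - 0.055*23.5^2 + 0.00029*23.5^3 + (1.34 - 0.01*23.5)*(34.8 - 35) + 0.016*36 = 1531.04

1531.04 m/s


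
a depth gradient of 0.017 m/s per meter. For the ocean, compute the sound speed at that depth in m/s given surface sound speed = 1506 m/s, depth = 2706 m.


1552.002 m/s


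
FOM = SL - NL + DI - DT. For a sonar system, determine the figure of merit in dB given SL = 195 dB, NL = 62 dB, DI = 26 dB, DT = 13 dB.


FOM = SL - NL + DI - DT = 195 - 62 + 26 - 13 = 146

146 dB


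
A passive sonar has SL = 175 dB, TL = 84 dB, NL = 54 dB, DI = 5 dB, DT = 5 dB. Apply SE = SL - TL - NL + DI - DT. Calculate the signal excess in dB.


SE = SL - TL - NL + DI - DT = 175 - 84 - 54 + 5 - 5 = 37

37 dB


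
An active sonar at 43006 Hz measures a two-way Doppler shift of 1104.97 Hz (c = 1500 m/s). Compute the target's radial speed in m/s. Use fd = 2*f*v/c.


From fd = 2*f*v/c, v = c*fd/(2*f) = 1500 * 1104.97 / (2*43006) = 19.27

19.27 m/s


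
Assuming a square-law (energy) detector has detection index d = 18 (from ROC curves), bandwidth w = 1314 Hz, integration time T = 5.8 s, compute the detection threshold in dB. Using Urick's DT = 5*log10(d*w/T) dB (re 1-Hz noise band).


DT = 5*log10(d*w/T) = 5*log10(18 * 1314 / 5.8) = 5*log10(4077.93) = 18.05

18.05 dB


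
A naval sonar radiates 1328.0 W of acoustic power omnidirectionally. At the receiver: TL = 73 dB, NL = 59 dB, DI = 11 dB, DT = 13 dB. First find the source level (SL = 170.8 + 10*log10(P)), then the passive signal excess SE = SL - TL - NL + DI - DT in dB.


Step 1: SL = 170.8 + 10*log10(1328.0) = 202.03 dB
Step 2: SE = SL - TL - NL + DI - DT = 202.03 - 73 - 59 + 11 - 13 = 68.03

68.03 dB


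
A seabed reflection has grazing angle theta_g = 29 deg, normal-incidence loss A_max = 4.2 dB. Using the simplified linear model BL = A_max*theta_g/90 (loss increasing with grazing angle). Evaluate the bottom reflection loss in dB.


1.35 dB


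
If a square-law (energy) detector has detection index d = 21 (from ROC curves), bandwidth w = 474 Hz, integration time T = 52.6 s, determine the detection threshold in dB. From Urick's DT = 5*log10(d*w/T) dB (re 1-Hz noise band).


11.39 dB


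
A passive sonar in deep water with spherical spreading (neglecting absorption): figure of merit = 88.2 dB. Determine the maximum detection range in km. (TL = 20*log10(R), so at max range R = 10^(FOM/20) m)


At max range FOM = TL, so 20*log10(R) = 88.2
R = 10^(88.2/20) = 25703.96 m = 25.7 km

25.7 km


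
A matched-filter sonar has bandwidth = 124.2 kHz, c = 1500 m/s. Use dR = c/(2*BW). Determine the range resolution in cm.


dR = c/(2*BW) = 1500 / (2 * 124.2e3) = 0.006 m = 0.6 cm

0.6 cm


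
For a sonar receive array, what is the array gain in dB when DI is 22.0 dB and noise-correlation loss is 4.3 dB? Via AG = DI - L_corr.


AG = DI - L_corr = 22.0 - 4.3 = 17.7

17.7 dB


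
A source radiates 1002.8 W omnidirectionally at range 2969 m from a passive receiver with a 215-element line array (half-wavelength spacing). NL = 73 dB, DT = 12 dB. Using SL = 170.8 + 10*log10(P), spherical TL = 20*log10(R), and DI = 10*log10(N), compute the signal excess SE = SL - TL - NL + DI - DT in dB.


Step 1: SL = 170.8 + 10*log10(1002.8) = 200.81 dB
Step 2: TL = 20*log10(2969) = 69.45 dB
Step 3: DI = 10*log10(215) = 23.32 dB
Step 4: SE = SL - TL - NL + DI - DT = 200.81 - 69.45 - 73 + 23.32 - 12 = 69.68

69.68 dB


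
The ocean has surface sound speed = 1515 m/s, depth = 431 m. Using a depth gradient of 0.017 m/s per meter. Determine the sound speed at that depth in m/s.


c = 1515 + 0.017 * 431 = 1522.327

1522.327 m/s


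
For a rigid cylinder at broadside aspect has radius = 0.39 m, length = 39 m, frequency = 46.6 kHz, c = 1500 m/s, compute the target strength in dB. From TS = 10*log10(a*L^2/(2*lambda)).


39.64 dB


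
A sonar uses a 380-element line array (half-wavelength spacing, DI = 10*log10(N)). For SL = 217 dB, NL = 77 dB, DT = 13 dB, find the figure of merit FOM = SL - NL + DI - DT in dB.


Step 1: DI = 10*log10(380) = 25.8 dB
Step 2: FOM = SL - NL + DI - DT = 217 - 77 + 25.8 - 13 = 152.8

152.8 dB


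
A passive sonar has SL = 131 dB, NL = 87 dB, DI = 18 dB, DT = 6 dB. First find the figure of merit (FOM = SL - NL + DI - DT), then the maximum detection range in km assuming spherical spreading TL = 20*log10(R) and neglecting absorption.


Step 1: FOM = SL - NL + DI - DT = 131 - 87 + 18 - 6 = 56 dB
Step 2: at max range FOM = TL = 20*log10(R), so R = 10^(56/20) = 630.96 m = 0.63 km

0.63 km


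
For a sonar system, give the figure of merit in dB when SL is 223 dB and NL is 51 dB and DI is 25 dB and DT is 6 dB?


191 dB


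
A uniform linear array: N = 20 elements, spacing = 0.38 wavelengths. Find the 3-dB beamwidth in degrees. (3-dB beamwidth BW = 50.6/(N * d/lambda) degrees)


BW = 50.6 / (20 * 0.38) = 50.6 / 7.6 = 6.66

6.66 deg


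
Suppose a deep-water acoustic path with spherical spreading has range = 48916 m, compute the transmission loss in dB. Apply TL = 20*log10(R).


TL = 20*log10(48916) = 93.79

93.79 dB


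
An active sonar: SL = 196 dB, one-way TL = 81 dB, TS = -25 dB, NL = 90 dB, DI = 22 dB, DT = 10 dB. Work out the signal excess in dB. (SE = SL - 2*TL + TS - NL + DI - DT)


-69 dB


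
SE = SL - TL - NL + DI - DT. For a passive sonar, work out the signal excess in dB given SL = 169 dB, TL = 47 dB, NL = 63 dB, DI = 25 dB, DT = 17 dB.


67 dB


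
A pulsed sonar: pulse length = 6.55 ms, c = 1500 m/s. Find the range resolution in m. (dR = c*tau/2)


dR = c*tau/2 = 1500 * 6.55e-3 / 2 = 4.9125

4.9125 m


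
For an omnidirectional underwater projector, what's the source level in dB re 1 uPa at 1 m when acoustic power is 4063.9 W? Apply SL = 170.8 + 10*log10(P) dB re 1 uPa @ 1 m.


SL = 170.8 + 10*log10(4063.9) = 170.8 + 36.09 = 206.89

206.89 dB


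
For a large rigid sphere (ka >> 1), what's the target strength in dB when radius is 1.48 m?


TS = 10*log10(1.48^2 / 4) = 10*log10(0.5476) = -2.62

-2.62 dB


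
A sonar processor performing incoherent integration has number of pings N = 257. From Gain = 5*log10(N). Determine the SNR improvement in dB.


Gain = 5*log10(257) = 12.05

12.05 dB


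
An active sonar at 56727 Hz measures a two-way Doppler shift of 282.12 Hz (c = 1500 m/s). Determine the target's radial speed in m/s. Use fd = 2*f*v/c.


From fd = 2*f*v/c, v = c*fd/(2*f) = 1500 * 282.12 / (2*56727) = 3.73

3.73 m/s


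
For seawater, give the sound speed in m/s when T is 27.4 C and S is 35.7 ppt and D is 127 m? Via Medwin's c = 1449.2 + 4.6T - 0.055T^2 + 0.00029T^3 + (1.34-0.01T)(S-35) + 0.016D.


c = 1449.2 + 4.6*27.4 - 0.055*27.4^2 + 0.00029*27.4^3 + (1.34 - 0.01*27.4)*(35.7 - 35) + 0.016*127 = 1542.69

1542.69 m/s


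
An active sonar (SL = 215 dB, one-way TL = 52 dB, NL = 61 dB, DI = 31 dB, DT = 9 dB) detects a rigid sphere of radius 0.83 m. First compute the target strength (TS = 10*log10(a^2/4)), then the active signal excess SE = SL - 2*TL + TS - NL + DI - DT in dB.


Step 1: TS = 10*log10(0.83^2/4) = -7.64 dB
Step 2: SE = SL - 2*TL + TS - NL + DI - DT = 215 - 2*52 + (-7.64) - 61 + 31 - 9 = 64.36

64.36 dB


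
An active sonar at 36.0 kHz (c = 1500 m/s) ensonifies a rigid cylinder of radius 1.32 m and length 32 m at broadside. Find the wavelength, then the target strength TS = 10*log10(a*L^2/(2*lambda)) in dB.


Step 1: lambda = c/f = 1500/36000 = 0.04167 m
Step 2: TS = 10*log10(a*L^2/(2*lambda)) = 10*log10(1.32*32^2/(2*0.04167)) = 42.1

42.1 dB


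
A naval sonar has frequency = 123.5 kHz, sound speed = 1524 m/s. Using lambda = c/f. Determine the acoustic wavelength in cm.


lambda = c/f = 1524 / 123500 = 0.0123 m = 1.23 cm

1.23 cm


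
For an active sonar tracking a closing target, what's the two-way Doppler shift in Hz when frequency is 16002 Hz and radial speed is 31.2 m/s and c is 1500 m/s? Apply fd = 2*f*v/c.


fd = 2*f*v/c = 2 * 16002 * 31.2 / 1500 = 665.68

665.68 Hz


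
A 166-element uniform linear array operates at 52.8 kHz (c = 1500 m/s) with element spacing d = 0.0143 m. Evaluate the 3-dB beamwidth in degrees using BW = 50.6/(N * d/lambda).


Step 1: lambda = 1500/52800 = 0.02841 m
Step 2: d/lambda = 0.0143/0.02841 = 0.5033
Step 3: BW = 50.6/(N * d/lambda) = 50.6/(166 * 0.5033) = 0.61

0.61 deg


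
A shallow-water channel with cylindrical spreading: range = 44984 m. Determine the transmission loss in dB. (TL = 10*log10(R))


TL = 10*log10(44984) = 46.53

46.53 dB


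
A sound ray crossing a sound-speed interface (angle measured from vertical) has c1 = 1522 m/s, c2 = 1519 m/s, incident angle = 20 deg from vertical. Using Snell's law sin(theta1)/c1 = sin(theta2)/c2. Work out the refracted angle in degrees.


sin(theta2) = (c2/c1)*sin(theta1) = (1519/1522)*sin(20 deg) = 0.34135
theta2 = arcsin(0.34135) = 19.96

19.96 deg


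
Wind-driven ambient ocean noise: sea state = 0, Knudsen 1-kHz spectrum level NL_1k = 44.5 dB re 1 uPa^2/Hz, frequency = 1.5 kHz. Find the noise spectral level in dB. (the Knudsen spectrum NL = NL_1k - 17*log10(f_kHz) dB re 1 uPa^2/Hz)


NL = NL_1k - 17*log10(f_kHz) = 44.5 - 17*log10(1.5) = 44.5 - (2.99) = 41.51

41.51 dB


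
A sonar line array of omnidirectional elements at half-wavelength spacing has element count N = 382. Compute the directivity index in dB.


DI = 10*log10(382) = 25.82

25.82 dB


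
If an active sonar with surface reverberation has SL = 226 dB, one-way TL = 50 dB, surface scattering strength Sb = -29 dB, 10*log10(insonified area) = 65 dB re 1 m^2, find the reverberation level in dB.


RL = SL - 2*TL + Sb + 10*log10(A) = 226 - 2*50 + (-29) + 65 = 162

162 dB


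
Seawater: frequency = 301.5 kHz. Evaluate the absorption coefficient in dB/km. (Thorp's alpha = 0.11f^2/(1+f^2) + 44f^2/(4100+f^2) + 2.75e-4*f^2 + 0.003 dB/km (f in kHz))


f^2 = 90902.25
alpha = 0.11*90902.25/(1+90902.25) + 44*90902.25/(4100+90902.25) + 2.75e-4*90902.25 + 0.003 = 67.212

67.212 dB/km


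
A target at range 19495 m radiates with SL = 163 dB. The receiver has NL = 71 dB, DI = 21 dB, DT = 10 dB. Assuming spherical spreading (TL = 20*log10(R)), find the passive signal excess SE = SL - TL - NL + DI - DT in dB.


Step 1: TL = 20*log10(19495) = 85.8 dB
Step 2: SE = 163 - 85.8 - 71 + 21 - 10 = 17.2

17.2 dB


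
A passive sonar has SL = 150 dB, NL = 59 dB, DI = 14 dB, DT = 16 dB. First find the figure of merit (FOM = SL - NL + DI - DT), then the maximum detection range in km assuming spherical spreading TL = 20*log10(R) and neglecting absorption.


Step 1: FOM = SL - NL + DI - DT = 150 - 59 + 14 - 16 = 89 dB
Step 2: at max range FOM = TL = 20*log10(R), so R = 10^(89/20) = 28183.83 m = 28.18 km

28.18 km


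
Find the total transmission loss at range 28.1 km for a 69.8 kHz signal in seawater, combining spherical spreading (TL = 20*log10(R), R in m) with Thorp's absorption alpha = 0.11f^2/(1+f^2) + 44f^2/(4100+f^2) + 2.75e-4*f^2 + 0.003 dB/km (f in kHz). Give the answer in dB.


Step 1 (Thorp): alpha = 0.11*4872.04/(1+4872.04) + 44*4872.04/(4100+4872.04) + 2.75e-4*4872.04 + 0.003 = 25.3459 dB/km
Step 2: TL_spread = 20*log10(28100) = 88.97 dB
Step 3: TL_abs = alpha*R = 25.3459 * 28.1 = 712.22 dB
Step 4: TL_total = 88.97 + 712.22 = 801.19

801.19 dB


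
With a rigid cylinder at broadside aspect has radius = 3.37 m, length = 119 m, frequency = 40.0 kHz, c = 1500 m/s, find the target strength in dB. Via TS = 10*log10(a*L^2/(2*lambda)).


lambda = 1500/40000 = 0.0375 m
TS = 10*log10(3.37*119^2/(2*0.0375)) = 58.04

58.04 dB


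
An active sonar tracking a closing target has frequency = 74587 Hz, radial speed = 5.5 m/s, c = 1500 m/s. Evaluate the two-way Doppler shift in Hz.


fd = 2*f*v/c = 2 * 74587 * 5.5 / 1500 = 546.97

546.97 Hz


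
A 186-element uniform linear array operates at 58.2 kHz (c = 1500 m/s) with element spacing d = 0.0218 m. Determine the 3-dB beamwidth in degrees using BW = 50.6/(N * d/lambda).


0.32 deg


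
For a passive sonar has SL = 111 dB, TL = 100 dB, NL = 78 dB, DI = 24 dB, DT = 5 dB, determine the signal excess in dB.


SE = SL - TL - NL + DI - DT = 111 - 100 - 78 + 24 - 5 = -48

-48 dB


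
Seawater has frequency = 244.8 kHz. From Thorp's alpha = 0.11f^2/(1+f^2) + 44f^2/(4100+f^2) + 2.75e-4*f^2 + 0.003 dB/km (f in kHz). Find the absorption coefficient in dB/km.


57.775 dB/km


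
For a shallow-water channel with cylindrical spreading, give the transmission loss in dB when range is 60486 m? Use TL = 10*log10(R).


47.82 dB


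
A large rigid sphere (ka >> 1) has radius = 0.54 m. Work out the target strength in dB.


TS = 10*log10(0.54^2 / 4) = 10*log10(0.0729) = -11.37

-11.37 dB


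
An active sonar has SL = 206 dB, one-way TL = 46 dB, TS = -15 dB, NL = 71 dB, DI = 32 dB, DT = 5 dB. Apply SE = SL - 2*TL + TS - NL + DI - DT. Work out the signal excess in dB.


SE = SL - 2*TL + TS - NL + DI - DT = 206 - 2*46 + (-15) - 71 + 32 - 5 = 55

55 dB


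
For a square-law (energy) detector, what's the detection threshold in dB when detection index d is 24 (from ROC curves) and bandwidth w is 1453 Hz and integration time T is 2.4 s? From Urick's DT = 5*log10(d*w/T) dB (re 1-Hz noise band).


20.81 dB


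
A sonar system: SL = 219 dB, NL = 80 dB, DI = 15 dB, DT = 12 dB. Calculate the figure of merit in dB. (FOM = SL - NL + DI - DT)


FOM = SL - NL + DI - DT = 219 - 80 + 15 - 12 = 142

142 dB


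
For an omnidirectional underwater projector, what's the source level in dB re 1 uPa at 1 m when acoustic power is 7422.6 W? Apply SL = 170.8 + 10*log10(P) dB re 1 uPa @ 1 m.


SL = 170.8 + 10*log10(7422.6) = 170.8 + 38.71 = 209.51

209.51 dB


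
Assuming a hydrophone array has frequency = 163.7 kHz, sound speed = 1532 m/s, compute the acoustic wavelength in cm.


0.94 cm


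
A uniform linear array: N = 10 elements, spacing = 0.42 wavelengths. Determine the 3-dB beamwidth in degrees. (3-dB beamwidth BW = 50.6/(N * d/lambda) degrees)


12.05 deg


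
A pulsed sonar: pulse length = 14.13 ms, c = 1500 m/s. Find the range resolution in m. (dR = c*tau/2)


dR = c*tau/2 = 1500 * 14.13e-3 / 2 = 10.5975

10.5975 m


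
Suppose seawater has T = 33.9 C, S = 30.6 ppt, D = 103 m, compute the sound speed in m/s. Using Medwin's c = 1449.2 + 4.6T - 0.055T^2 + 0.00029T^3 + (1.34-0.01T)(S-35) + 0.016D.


c = 1449.2 + 4.6*33.9 - 0.055*33.9^2 + 0.00029*33.9^3 + (1.34 - 0.01*33.9)*(30.6 - 35) + 0.016*103 = 1550.47

1550.47 m/s


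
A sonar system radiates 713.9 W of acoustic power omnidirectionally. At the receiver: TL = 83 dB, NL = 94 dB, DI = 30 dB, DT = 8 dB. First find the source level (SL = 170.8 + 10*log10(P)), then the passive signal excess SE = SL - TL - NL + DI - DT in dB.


Step 1: SL = 170.8 + 10*log10(713.9) = 199.34 dB
Step 2: SE = SL - TL - NL + DI - DT = 199.34 - 83 - 94 + 30 - 8 = 44.34

44.34 dB


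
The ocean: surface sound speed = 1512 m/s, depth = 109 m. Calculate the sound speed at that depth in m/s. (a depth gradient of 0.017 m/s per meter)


c = 1512 + 0.017 * 109 = 1513.853

1513.853 m/s


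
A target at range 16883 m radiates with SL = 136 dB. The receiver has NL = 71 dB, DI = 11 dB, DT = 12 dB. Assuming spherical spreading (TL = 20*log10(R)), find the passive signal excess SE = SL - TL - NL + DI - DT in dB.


-20.55 dB


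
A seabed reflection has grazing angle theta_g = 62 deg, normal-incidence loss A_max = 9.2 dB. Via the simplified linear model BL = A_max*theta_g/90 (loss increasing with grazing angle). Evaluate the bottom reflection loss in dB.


BL = A_max * theta_g / 90 = 9.2 * 62 / 90 = 6.34

6.34 dB


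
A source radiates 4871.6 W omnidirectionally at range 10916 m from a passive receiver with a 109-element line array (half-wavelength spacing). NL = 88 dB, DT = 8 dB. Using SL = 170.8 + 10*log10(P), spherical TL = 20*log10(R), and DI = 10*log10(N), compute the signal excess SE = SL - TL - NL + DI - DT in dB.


51.29 dB


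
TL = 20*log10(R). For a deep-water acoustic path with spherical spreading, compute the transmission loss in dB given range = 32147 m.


TL = 20*log10(32147) = 90.14

90.14 dB


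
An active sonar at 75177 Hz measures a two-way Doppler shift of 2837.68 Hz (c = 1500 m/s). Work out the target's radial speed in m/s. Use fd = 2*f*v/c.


28.31 m/s


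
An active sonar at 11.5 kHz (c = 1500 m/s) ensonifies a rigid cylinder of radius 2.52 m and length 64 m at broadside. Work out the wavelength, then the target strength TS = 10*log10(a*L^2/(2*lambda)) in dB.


Step 1: lambda = c/f = 1500/11500 = 0.13043 m
Step 2: TS = 10*log10(a*L^2/(2*lambda)) = 10*log10(2.52*64^2/(2*0.13043)) = 45.97

45.97 dB


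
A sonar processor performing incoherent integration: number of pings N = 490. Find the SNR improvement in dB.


13.45 dB


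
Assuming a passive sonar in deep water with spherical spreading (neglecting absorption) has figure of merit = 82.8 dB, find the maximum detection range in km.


At max range FOM = TL, so 20*log10(R) = 82.8
R = 10^(82.8/20) = 13803.84 m = 13.8 km

13.8 km


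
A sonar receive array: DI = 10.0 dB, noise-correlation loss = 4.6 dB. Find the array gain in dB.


AG = DI - L_corr = 10.0 - 4.6 = 5.4

5.4 dB


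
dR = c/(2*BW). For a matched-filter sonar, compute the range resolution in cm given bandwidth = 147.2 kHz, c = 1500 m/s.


0.51 cm


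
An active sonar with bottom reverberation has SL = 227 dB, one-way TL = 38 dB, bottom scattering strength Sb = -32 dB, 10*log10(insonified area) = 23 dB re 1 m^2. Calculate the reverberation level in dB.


RL = SL - 2*TL + Sb + 10*log10(A) = 227 - 2*38 + (-32) + 23 = 142

142 dB


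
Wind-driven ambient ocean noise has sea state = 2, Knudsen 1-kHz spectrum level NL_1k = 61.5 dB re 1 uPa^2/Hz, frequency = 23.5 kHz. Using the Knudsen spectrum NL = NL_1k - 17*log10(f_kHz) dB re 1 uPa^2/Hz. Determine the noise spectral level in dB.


38.19 dB


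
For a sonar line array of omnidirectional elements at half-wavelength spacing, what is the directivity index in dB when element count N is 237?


23.75 dB


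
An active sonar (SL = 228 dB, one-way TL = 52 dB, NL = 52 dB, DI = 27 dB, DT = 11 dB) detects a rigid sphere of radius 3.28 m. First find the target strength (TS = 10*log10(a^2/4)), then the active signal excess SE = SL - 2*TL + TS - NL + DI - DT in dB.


Step 1: TS = 10*log10(3.28^2/4) = 4.3 dB
Step 2: SE = SL - 2*TL + TS - NL + DI - DT = 228 - 2*52 + (4.3) - 52 + 27 - 11 = 92.3

92.3 dB


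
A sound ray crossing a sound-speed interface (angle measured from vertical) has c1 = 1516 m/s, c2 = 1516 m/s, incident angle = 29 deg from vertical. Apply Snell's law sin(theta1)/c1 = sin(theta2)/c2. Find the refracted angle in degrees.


29.0 deg


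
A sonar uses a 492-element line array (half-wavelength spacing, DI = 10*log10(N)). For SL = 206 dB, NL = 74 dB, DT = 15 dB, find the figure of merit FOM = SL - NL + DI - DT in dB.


143.92 dB


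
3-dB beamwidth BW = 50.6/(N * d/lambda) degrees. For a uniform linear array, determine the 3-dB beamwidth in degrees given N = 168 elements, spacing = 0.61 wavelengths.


0.49 deg


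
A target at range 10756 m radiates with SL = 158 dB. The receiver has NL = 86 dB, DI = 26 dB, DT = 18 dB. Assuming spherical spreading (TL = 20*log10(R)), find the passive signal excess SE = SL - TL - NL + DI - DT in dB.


Step 1: TL = 20*log10(10756) = 80.63 dB
Step 2: SE = 158 - 80.63 - 86 + 26 - 18 = -0.63

-0.63 dB


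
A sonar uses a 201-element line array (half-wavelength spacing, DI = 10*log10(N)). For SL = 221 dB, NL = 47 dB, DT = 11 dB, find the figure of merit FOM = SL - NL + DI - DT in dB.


Step 1: DI = 10*log10(201) = 23.03 dB
Step 2: FOM = SL - NL + DI - DT = 221 - 47 + 23.03 - 11 = 186.03

186.03 dB


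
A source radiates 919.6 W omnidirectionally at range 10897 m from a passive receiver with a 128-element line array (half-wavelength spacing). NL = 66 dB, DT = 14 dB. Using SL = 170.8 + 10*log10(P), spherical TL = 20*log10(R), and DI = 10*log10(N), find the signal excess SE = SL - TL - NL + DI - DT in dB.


60.76 dB


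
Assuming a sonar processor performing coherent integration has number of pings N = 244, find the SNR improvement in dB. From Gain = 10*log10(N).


Gain = 10*log10(244) = 23.87

23.87 dB


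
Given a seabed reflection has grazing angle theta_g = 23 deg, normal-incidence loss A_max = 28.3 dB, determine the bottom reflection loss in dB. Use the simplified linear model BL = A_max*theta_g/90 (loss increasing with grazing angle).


BL = A_max * theta_g / 90 = 28.3 * 23 / 90 = 7.23

7.23 dB


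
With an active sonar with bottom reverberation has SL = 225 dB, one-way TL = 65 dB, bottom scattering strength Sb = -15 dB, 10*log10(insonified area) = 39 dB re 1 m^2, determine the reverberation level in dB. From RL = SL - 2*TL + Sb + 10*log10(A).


119 dB


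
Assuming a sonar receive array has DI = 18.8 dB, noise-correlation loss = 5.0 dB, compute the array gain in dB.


AG = DI - L_corr = 18.8 - 5.0 = 13.8

13.8 dB
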